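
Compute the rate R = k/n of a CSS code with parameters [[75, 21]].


Code rate R = k/n
= 21/75
= 0.2800

0.2800


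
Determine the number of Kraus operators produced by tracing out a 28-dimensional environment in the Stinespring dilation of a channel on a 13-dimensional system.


Tracing out the environment in an orthonormal basis {|i>_E} gives Kraus operators K_i = <i|_E U |0>_E.
Number of Kraus operators = dim(H_env) = d_env
= 28

28


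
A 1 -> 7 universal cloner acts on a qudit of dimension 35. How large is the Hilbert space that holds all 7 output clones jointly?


Output space = H^(tensor 7) where dim(H) = 35
dim = 35^7
= 1225 (after 2 factors)
= 42875 (after 3 factors)
= 1500625 (after 4 factors)
= 52521875 (after 5 factors)
= 1838265625 (after 6 factors)
= 64339296875 (after 7 factors)
= 64339296875

64339296875


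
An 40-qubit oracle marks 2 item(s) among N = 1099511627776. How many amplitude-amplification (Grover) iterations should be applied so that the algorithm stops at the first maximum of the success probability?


After j Grover iterations the success probability is P(j) = sin^2((2j+1)*theta), where sin(theta) = sqrt(k/N).
N = 2^40 = 1099511627776, k = 2
sin(theta) = sqrt(k/N) = 1.348699152e-06
theta = arcsin(sqrt(k/N)) = 1.348699152e-06 rad
P(j) reaches its first maximum when (2j+1)*theta is as close as possible to pi/2, i.e. j = round(pi/(4*theta) - 1/2).
pi/(4*theta) - 1/2 = 582337.0525
(For comparison, the common estimate pi/4 * sqrt(N/k) = 582337.5525; the exact maximiser is used here.)
Optimal iterations = 582337

582337


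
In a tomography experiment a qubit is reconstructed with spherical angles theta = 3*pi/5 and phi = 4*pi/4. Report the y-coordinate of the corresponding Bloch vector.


theta = 1.8850, phi = 3.1416
r_y = sin(theta)*sin(phi) = 0.9511 * 0.0000
r_y = 0.0000

0.0000


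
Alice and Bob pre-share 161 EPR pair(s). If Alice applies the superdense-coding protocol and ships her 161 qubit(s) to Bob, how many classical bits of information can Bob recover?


Superdense coding allows 2 classical bits per shared entangled pair.
161 pair(s) -> 2 * 161 = 322 classical bits

322


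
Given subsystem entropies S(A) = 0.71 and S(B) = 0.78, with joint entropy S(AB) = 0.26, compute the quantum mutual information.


I(A:B) = S(A) + S(B) - S(AB)
= 0.71 + 0.78 - 0.26
= 1.2300

1.2300


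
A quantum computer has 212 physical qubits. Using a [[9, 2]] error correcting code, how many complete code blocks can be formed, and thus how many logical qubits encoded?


Each code block uses 9 physical qubits for 2 logical qubit(s).
Number of complete blocks = floor(212 / 9) = 23
Logical qubits = 23 * 2
= 46

46


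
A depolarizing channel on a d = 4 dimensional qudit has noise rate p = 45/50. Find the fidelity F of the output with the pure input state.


F = (1-p) + p/d
= (1 - 0.9000) + 0.9000/4
= 0.1000 + 0.2250
= 0.3250

0.3250


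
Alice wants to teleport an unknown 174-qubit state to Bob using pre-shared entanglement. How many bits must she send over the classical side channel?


Quantum teleportation requires 2 classical bits per qubit teleported.
174 qubit(s) -> 2 * 174 = 348 classical bits

348


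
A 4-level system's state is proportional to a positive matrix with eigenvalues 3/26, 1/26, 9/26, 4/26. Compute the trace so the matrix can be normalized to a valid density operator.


tr(M) = sum of eigenvalues
= 3/26 + 1/26 + 9/26 + 4/26
= 17/26
= 0.6538

0.6538


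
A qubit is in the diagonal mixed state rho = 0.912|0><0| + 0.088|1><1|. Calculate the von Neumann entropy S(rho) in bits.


S = -p*log2(p) - (1-p)*log2(1-p)
p = 0.9120, 1-p = 0.0880
= -0.9120 * log2(0.9120) - 0.0880 * log2(0.0880)
= -(-0.1212) - (-0.3086)
= 0.4298

0.4298


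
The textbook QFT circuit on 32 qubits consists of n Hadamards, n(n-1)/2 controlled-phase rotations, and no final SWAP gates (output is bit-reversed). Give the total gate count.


Hadamard gates: 32
Controlled rotations: n*(n-1)/2 = 32*31/2 = 496
SWAP gates: 0 (omitted)
Total = 32 + 496
= 528

528


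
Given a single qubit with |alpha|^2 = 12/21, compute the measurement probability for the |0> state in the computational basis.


|alpha|^2 = 12/21 = 0.5714
|beta|^2 = 1 - 12/21 = 9/21 = 0.4286
P(|0>) = |alpha|^2 = 0.5714

0.5714


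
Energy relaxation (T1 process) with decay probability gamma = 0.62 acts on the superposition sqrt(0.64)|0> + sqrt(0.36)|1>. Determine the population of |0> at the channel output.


For amplitude damping with parameter gamma on state sqrt(a)|0> + sqrt(b)|1>:
alpha^2 = 0.64, beta^2 = 0.36
P(|0>) = alpha^2 + gamma * beta^2
= 0.64 + 0.62 * 0.36
= 0.64 + 0.2232
= 0.8632

0.8632


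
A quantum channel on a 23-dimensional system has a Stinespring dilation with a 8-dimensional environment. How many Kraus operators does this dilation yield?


Tracing out the environment in an orthonormal basis {|i>_E} gives Kraus operators K_i = <i|_E U |0>_E.
Number of Kraus operators = dim(H_env) = d_env
= 8

8


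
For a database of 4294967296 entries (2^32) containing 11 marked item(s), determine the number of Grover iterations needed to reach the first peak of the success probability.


After j Grover iterations the success probability is P(j) = sin^2((2j+1)*theta), where sin(theta) = sqrt(k/N).
N = 2^32 = 4294967296, k = 11
sin(theta) = sqrt(k/N) = 5.060767808e-05
theta = arcsin(sqrt(k/N)) = 5.06076781e-05 rad
P(j) reaches its first maximum when (2j+1)*theta is as close as possible to pi/2, i.e. j = round(pi/(4*theta) - 1/2).
pi/(4*theta) - 1/2 = 15518.8479
(For comparison, the common estimate pi/4 * sqrt(N/k) = 15519.3479; the exact maximiser is used here.)
Optimal iterations = 15519

15519


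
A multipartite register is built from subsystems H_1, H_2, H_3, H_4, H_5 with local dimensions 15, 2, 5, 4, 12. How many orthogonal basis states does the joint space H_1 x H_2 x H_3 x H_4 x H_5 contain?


dim(H_1 x H_2 x H_3 x H_4 x H_5) = 15 * 2 * 5 * 4 * 12
= 30 * 5 * 4 * 12
= 150 * 4 * 12
= 600 * 12
= 7200

7200


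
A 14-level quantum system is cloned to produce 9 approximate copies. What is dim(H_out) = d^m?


Output space = H^(tensor 9) where dim(H) = 14
dim = 14^9
= 196 (after 2 factors)
= 2744 (after 3 factors)
= 38416 (after 4 factors)
= 537824 (after 5 factors)
= 7529536 (after 6 factors)
= 105413504 (after 7 factors)
= 1475789056 (after 8 factors)
= 20661046784 (after 9 factors)
= 20661046784

20661046784


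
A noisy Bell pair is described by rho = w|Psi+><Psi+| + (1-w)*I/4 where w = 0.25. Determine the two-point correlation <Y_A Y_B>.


|Psi+> = (|01> + |10>)/sqrt(2)
For the pure Bell state, <Y_A Y_B> = +1 (Bell-state Pauli correlator).
The maximally-mixed part I/4 has tr(I/4 * P tensor P) = 0 for any traceless Pauli P.
So <Y_A Y_B>_rho = w * (+1) + (1 - w) * 0
= 0.25 * (+1)
= 0.2500

0.2500


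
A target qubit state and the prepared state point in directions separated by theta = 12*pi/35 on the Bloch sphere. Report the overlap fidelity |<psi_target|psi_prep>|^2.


For states separated by angle theta on Bloch sphere:
F = cos^2(theta/2)
theta = 12*pi/35 = 1.0771
theta/2 = 0.5386
cos(theta/2) = 0.8584
F = 0.7369

0.7369


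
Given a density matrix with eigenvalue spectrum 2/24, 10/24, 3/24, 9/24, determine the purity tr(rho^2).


tr(rho^2) = sum of eigenvalues squared
= (2/24)^2 + (10/24)^2 + (3/24)^2 + (9/24)^2
= (4 + 100 + 9 + 81) / 576
= 194/576
= 0.3368

0.3368


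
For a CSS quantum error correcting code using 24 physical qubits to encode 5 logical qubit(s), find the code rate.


Code rate R = k/n
= 5/24
= 0.2083

0.2083


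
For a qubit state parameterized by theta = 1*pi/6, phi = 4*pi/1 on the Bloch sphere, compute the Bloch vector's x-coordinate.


theta = 0.5236, phi = 12.5664
r_x = sin(theta)*cos(phi) = 0.5000 * 1.0000
r_x = 0.5000

0.5000


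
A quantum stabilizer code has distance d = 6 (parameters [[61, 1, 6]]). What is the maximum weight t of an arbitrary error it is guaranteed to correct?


Code parameters: [[61, 1, 6]], distance d = 6.
Number of correctable errors = floor((d-1)/2)
= floor((6 - 1)/2)
= floor(5/2)
= 2

2


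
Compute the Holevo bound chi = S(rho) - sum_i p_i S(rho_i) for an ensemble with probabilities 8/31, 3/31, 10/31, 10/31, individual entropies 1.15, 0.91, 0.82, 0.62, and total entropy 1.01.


chi = S(rho) - sum_i p_i * S(rho_i)
Weighted entropy = 8/31 * 1.15 + 3/31 * 0.91 + 10/31 * 0.82 + 10/31 * 0.62
= 0.8494
chi = 1.01 - 0.8494
= 0.1606

0.1606


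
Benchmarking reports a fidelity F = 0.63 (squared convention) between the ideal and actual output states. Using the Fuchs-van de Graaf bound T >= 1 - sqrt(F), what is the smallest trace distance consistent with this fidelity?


Fuchs-van de Graaf (squared-fidelity convention): 1 - sqrt(F) <= T <= sqrt(1 - F).
Lower bound: T >= 1 - sqrt(F)
sqrt(F) = sqrt(0.63) = 0.7937
T >= 1 - 0.7937
T >= 0.2063

0.2063


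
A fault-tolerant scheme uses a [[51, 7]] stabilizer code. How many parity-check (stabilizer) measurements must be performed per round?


For an [[n,k]] stabilizer code:
Number of stabilizer generators = n - k
= 51 - 7
= 44

44


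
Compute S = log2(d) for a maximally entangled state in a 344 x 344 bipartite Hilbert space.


For a maximally entangled state in d x d:
S = log2(d) = log2(344)
= 8.4263

8.4263


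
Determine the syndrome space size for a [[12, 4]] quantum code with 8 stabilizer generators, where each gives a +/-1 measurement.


Each stabilizer generator gives a binary (+1 or -1) measurement outcome.
With 8 independent generators:
Total syndromes = 2^8
= 256

256


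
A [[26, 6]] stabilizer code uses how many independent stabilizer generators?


For an [[n,k]] stabilizer code:
Number of stabilizer generators = n - k
= 26 - 6
= 20

20


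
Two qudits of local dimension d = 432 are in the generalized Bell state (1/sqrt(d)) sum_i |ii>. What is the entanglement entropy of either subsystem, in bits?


For a maximally entangled state in d x d:
S = log2(d) = log2(432)
= 8.7549

8.7549


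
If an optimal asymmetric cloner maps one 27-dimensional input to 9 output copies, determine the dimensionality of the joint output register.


Output space = H^(tensor 9) where dim(H) = 27
dim = 27^9
= 729 (after 2 factors)
= 19683 (after 3 factors)
= 531441 (after 4 factors)
= 14348907 (after 5 factors)
= 387420489 (after 6 factors)
= 10460353203 (after 7 factors)
= 282429536481 (after 8 factors)
= 7625597484987 (after 9 factors)
= 7625597484987

7625597484987


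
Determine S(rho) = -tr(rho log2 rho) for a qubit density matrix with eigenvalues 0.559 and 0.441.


S = -p*log2(p) - (1-p)*log2(1-p)
p = 0.5590, 1-p = 0.4410
= -0.5590 * log2(0.5590) - 0.4410 * log2(0.4410)
= -(-0.4690) - (-0.5209)
= 0.9899

0.9899


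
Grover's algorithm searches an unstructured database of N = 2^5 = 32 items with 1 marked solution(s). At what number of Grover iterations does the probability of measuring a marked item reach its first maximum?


After j Grover iterations the success probability is P(j) = sin^2((2j+1)*theta), where sin(theta) = sqrt(k/N).
N = 2^5 = 32, k = 1
sin(theta) = sqrt(k/N) = 0.1767766953
theta = arcsin(sqrt(k/N)) = 0.1777106008 rad
P(j) reaches its first maximum when (2j+1)*theta is as close as possible to pi/2, i.e. j = round(pi/(4*theta) - 1/2).
pi/(4*theta) - 1/2 = 3.9195
(For comparison, the common estimate pi/4 * sqrt(N/k) = 4.4429; the exact maximiser is used here.)
Optimal iterations = 4

4


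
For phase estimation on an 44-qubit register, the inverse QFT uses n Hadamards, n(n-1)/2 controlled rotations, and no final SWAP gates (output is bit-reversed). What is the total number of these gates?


Hadamard gates: 44
Controlled rotations: n*(n-1)/2 = 44*43/2 = 946
SWAP gates: 0 (omitted)
Total = 44 + 946
= 990

990


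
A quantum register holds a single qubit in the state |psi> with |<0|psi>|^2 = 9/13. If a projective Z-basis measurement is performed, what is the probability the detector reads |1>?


|alpha|^2 = 9/13 = 0.6923
|beta|^2 = 1 - 9/13 = 4/13 = 0.3077
P(|1>) = |beta|^2 = 0.3077

0.3077


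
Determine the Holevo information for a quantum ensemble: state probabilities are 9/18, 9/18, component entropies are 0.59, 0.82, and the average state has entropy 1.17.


chi = S(rho) - sum_i p_i * S(rho_i)
Weighted entropy = 9/18 * 0.59 + 9/18 * 0.82
= 0.7050
chi = 1.17 - 0.7050
= 0.4650

0.4650


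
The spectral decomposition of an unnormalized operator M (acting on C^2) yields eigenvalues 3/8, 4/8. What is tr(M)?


tr(M) = sum of eigenvalues
= 3/8 + 4/8
= 7/8
= 0.8750

0.8750


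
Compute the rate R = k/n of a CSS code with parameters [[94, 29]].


Code rate R = k/n
= 29/94
= 0.3085

0.3085


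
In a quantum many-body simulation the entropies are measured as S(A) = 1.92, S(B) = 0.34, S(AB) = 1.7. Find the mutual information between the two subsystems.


I(A:B) = S(A) + S(B) - S(AB)
= 1.92 + 0.34 - 1.7
= 0.5600

0.5600


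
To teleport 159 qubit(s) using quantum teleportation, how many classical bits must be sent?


Quantum teleportation requires 2 classical bits per qubit teleported.
159 qubit(s) -> 2 * 159 = 318 classical bits

318


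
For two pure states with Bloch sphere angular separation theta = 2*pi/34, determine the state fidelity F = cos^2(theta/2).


For states separated by angle theta on Bloch sphere:
F = cos^2(theta/2)
theta = 2*pi/34 = 0.1848
theta/2 = 0.0924
cos(theta/2) = 0.9957
F = 0.9915

0.9915


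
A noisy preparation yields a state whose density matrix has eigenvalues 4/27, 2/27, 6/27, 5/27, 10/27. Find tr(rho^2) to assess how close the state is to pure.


tr(rho^2) = sum of eigenvalues squared
= (4/27)^2 + (2/27)^2 + (6/27)^2 + (5/27)^2 + (10/27)^2
= (16 + 4 + 36 + 25 + 100) / 729
= 181/729
= 0.2483

0.2483


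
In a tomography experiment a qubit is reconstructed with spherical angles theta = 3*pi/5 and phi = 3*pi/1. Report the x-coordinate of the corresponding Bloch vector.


theta = 1.8850, phi = 9.4248
r_x = sin(theta)*cos(phi) = 0.9511 * -1.0000
r_x = -0.9511

-0.9511


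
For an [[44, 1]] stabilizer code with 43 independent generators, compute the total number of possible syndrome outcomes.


Each stabilizer generator gives a binary (+1 or -1) measurement outcome.
With 43 independent generators:
Total syndromes = 2^43
= 8796093022208

8796093022208


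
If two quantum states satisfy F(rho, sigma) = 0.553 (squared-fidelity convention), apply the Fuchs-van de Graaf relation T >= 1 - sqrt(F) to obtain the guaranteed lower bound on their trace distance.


Fuchs-van de Graaf (squared-fidelity convention): 1 - sqrt(F) <= T <= sqrt(1 - F).
Lower bound: T >= 1 - sqrt(F)
sqrt(F) = sqrt(0.553) = 0.7436
T >= 1 - 0.7436
T >= 0.2564

0.2564


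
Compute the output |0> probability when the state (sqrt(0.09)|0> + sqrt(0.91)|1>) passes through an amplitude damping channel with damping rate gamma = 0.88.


For amplitude damping with parameter gamma on state sqrt(a)|0> + sqrt(b)|1>:
alpha^2 = 0.09, beta^2 = 0.91
P(|0>) = alpha^2 + gamma * beta^2
= 0.09 + 0.88 * 0.91
= 0.09 + 0.8008
= 0.8908

0.8908


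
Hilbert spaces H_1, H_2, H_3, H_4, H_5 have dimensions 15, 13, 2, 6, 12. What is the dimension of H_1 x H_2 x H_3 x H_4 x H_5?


dim(H_1 x H_2 x H_3 x H_4 x H_5) = 15 * 13 * 2 * 6 * 12
= 195 * 2 * 6 * 12
= 390 * 6 * 12
= 2340 * 12
= 28080

28080


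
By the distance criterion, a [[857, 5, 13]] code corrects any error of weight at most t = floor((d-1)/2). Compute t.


Code parameters: [[857, 5, 13]], distance d = 13.
Number of correctable errors = floor((d-1)/2)
= floor((13 - 1)/2)
= floor(12/2)
= 6

6


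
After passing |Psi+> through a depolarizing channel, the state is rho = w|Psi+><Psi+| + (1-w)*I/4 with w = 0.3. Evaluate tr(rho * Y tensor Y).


|Psi+> = (|01> + |10>)/sqrt(2)
For the pure Bell state, <Y_A Y_B> = +1 (Bell-state Pauli correlator).
The maximally-mixed part I/4 has tr(I/4 * P tensor P) = 0 for any traceless Pauli P.
So <Y_A Y_B>_rho = w * (+1) + (1 - w) * 0
= 0.3 * (+1)
= 0.3000

0.3000


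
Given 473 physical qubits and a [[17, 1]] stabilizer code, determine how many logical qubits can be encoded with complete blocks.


Each code block uses 17 physical qubits for 1 logical qubit(s).
Number of complete blocks = floor(473 / 17) = 27
Logical qubits = 27 * 1
= 27

27


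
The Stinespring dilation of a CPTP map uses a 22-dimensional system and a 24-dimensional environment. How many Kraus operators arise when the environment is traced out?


Tracing out the environment in an orthonormal basis {|i>_E} gives Kraus operators K_i = <i|_E U |0>_E.
Number of Kraus operators = dim(H_env) = d_env
= 24

24


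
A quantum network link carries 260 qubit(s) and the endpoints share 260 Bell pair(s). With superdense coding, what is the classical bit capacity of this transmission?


Superdense coding allows 2 classical bits per shared entangled pair.
260 pair(s) -> 2 * 260 = 520 classical bits

520


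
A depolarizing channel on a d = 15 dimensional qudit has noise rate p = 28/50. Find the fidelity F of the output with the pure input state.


F = (1-p) + p/d
= (1 - 0.5600) + 0.5600/15
= 0.4400 + 0.0373
= 0.4773

0.4773


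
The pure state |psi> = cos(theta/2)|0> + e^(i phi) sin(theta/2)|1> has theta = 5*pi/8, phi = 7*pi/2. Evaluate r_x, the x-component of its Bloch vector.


theta = 1.9635, phi = 10.9956
r_x = sin(theta)*cos(phi) = 0.9239 * 0.0000
r_x = 0.0000

0.0000


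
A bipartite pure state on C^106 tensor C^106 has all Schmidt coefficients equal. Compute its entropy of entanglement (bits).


For a maximally entangled state in d x d:
S = log2(d) = log2(106)
= 6.7279

6.7279


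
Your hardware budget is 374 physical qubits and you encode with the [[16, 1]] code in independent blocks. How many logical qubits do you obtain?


Each code block uses 16 physical qubits for 1 logical qubit(s).
Number of complete blocks = floor(374 / 16) = 23
Logical qubits = 23 * 1
= 23

23


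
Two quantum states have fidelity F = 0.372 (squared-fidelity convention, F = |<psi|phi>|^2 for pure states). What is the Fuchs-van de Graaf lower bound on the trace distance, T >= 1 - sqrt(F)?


Fuchs-van de Graaf (squared-fidelity convention): 1 - sqrt(F) <= T <= sqrt(1 - F).
Lower bound: T >= 1 - sqrt(F)
sqrt(F) = sqrt(0.372) = 0.6099
T >= 1 - 0.6099
T >= 0.3901

0.3901


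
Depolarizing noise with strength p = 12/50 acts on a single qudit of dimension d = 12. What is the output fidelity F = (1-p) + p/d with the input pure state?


F = (1-p) + p/d
= (1 - 0.2400) + 0.2400/12
= 0.7600 + 0.0200
= 0.7800

0.7800


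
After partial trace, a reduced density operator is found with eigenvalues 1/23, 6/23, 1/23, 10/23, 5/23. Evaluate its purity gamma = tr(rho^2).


tr(rho^2) = sum of eigenvalues squared
= (1/23)^2 + (6/23)^2 + (1/23)^2 + (10/23)^2 + (5/23)^2
= (1 + 36 + 1 + 100 + 25) / 529
= 163/529
= 0.3081

0.3081


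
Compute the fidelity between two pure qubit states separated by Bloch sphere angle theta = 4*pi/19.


For states separated by angle theta on Bloch sphere:
F = cos^2(theta/2)
theta = 4*pi/19 = 0.6614
theta/2 = 0.3307
cos(theta/2) = 0.9458
F = 0.8946

0.8946


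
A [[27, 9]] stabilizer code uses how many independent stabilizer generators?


For an [[n,k]] stabilizer code:
Number of stabilizer generators = n - k
= 27 - 9
= 18

18


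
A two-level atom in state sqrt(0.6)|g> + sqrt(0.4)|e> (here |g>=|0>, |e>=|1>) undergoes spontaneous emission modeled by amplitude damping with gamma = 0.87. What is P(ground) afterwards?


For amplitude damping with parameter gamma on state sqrt(a)|0> + sqrt(b)|1>:
alpha^2 = 0.6, beta^2 = 0.4
P(|0>) = alpha^2 + gamma * beta^2
= 0.6 + 0.87 * 0.4
= 0.6 + 0.3480
= 0.9480

0.9480


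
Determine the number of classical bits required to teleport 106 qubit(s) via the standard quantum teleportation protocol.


Quantum teleportation requires 2 classical bits per qubit teleported.
106 qubit(s) -> 2 * 106 = 212 classical bits

212


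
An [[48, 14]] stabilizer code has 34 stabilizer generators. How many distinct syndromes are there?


Each stabilizer generator gives a binary (+1 or -1) measurement outcome.
With 34 independent generators:
Total syndromes = 2^34
= 17179869184

17179869184


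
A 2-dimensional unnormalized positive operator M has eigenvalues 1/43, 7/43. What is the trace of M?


tr(M) = sum of eigenvalues
= 1/43 + 7/43
= 8/43
= 0.1860

0.1860


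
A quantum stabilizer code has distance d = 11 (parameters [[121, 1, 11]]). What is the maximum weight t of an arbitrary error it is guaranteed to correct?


Code parameters: [[121, 1, 11]], distance d = 11.
Number of correctable errors = floor((d-1)/2)
= floor((11 - 1)/2)
= floor(10/2)
= 5

5


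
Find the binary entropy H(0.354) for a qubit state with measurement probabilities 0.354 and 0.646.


S = -p*log2(p) - (1-p)*log2(1-p)
p = 0.3540, 1-p = 0.6460
= -0.3540 * log2(0.3540) - 0.6460 * log2(0.6460)
= -(-0.5304) - (-0.4072)
= 0.9376

0.9376


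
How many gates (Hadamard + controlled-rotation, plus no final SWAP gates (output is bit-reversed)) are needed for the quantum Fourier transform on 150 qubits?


Hadamard gates: 150
Controlled rotations: n*(n-1)/2 = 150*149/2 = 11175
SWAP gates: 0 (omitted)
Total = 150 + 11175
= 11325

11325


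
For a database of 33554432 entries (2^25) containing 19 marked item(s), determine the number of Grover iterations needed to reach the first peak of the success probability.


After j Grover iterations the success probability is P(j) = sin^2((2j+1)*theta), where sin(theta) = sqrt(k/N).
N = 2^25 = 33554432, k = 19
sin(theta) = sqrt(k/N) = 0.0007524919437
theta = arcsin(sqrt(k/N)) = 0.0007524920147 rad
P(j) reaches its first maximum when (2j+1)*theta is as close as possible to pi/2, i.e. j = round(pi/(4*theta) - 1/2).
pi/(4*theta) - 1/2 = 1043.2296
(For comparison, the common estimate pi/4 * sqrt(N/k) = 1043.7297; the exact maximiser is used here.)
Optimal iterations = 1043

1043


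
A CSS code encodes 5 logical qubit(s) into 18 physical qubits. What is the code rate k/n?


Code rate R = k/n
= 5/18
= 0.2778

0.2778


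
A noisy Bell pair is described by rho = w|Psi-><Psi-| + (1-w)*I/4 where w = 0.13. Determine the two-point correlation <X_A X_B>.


|Psi-> = (|01> - |10>)/sqrt(2)
For the pure Bell state, <X_A X_B> = -1 (Bell-state Pauli correlator).
The maximally-mixed part I/4 has tr(I/4 * P tensor P) = 0 for any traceless Pauli P.
So <X_A X_B>_rho = w * (-1) + (1 - w) * 0
= 0.13 * (-1)
= -0.1300

-0.1300


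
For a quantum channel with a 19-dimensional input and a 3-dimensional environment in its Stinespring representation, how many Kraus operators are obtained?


Tracing out the environment in an orthonormal basis {|i>_E} gives Kraus operators K_i = <i|_E U |0>_E.
Number of Kraus operators = dim(H_env) = d_env
= 3

3


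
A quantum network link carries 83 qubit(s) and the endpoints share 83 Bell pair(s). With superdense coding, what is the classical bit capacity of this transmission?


Superdense coding allows 2 classical bits per shared entangled pair.
83 pair(s) -> 2 * 83 = 166 classical bits

166


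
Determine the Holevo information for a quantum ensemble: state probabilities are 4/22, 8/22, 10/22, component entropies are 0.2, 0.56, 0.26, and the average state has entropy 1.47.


chi = S(rho) - sum_i p_i * S(rho_i)
Weighted entropy = 4/22 * 0.2 + 8/22 * 0.56 + 10/22 * 0.26
= 0.3582
chi = 1.47 - 0.3582
= 1.1118

1.1118


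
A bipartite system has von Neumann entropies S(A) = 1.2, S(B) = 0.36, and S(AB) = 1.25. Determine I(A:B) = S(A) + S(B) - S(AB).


I(A:B) = S(A) + S(B) - S(AB)
= 1.2 + 0.36 - 1.25
= 0.3100

0.3100


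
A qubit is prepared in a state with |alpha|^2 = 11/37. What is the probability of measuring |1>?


|alpha|^2 = 11/37 = 0.2973
|beta|^2 = 1 - 11/37 = 26/37 = 0.7027
P(|1>) = |beta|^2 = 0.7027

0.7027


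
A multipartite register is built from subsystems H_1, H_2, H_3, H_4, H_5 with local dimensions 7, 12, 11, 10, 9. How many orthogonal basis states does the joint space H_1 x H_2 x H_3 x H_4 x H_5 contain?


dim(H_1 x H_2 x H_3 x H_4 x H_5) = 7 * 12 * 11 * 10 * 9
= 84 * 11 * 10 * 9
= 924 * 10 * 9
= 9240 * 9
= 83160

83160


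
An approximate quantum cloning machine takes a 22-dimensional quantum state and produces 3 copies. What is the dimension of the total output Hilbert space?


Output space = H^(tensor 3) where dim(H) = 22
dim = 22^3
= 484 (after 2 factors)
= 10648 (after 3 factors)
= 10648

10648


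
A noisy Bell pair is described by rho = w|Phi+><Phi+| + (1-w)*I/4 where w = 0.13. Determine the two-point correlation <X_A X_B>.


|Phi+> = (|00> + |11>)/sqrt(2)
For the pure Bell state, <X_A X_B> = +1 (Bell-state Pauli correlator).
The maximally-mixed part I/4 has tr(I/4 * P tensor P) = 0 for any traceless Pauli P.
So <X_A X_B>_rho = w * (+1) + (1 - w) * 0
= 0.13 * (+1)
= 0.1300

0.1300


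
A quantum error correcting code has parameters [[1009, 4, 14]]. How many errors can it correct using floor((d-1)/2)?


Code parameters: [[1009, 4, 14]], distance d = 14.
Number of correctable errors = floor((d-1)/2)
= floor((14 - 1)/2)
= floor(13/2)
= 6

6


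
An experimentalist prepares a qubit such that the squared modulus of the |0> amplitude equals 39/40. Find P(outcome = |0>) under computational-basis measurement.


|alpha|^2 = 39/40 = 0.9750
|beta|^2 = 1 - 39/40 = 1/40 = 0.0250
P(|0>) = |alpha|^2 = 0.9750

0.9750


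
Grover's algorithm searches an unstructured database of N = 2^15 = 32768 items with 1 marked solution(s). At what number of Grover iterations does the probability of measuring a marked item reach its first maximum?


After j Grover iterations the success probability is P(j) = sin^2((2j+1)*theta), where sin(theta) = sqrt(k/N).
N = 2^15 = 32768, k = 1
sin(theta) = sqrt(k/N) = 0.005524271728
theta = arcsin(sqrt(k/N)) = 0.005524299826 rad
P(j) reaches its first maximum when (2j+1)*theta is as close as possible to pi/2, i.e. j = round(pi/(4*theta) - 1/2).
pi/(4*theta) - 1/2 = 141.6715
(For comparison, the common estimate pi/4 * sqrt(N/k) = 142.1723; the exact maximiser is used here.)
Optimal iterations = 142

142


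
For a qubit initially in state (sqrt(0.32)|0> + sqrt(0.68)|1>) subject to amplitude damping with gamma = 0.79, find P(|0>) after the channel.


For amplitude damping with parameter gamma on state sqrt(a)|0> + sqrt(b)|1>:
alpha^2 = 0.32, beta^2 = 0.68
P(|0>) = alpha^2 + gamma * beta^2
= 0.32 + 0.79 * 0.68
= 0.32 + 0.5372
= 0.8572

0.8572


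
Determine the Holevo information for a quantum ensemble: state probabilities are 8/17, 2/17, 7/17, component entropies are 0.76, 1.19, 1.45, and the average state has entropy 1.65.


chi = S(rho) - sum_i p_i * S(rho_i)
Weighted entropy = 8/17 * 0.76 + 2/17 * 1.19 + 7/17 * 1.45
= 1.0947
chi = 1.65 - 1.0947
= 0.5553

0.5553


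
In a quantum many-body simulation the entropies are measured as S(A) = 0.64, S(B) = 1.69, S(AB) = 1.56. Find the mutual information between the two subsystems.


I(A:B) = S(A) + S(B) - S(AB)
= 0.64 + 1.69 - 1.56
= 0.7700

0.7700


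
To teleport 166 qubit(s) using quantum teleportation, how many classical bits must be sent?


Quantum teleportation requires 2 classical bits per qubit teleported.
166 qubit(s) -> 2 * 166 = 332 classical bits

332


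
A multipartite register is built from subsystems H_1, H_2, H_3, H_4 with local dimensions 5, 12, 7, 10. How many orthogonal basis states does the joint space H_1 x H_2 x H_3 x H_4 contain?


dim(H_1 x H_2 x H_3 x H_4) = 5 * 12 * 7 * 10
= 60 * 7 * 10
= 420 * 10
= 4200

4200


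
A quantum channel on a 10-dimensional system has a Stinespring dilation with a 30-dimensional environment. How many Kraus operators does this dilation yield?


Tracing out the environment in an orthonormal basis {|i>_E} gives Kraus operators K_i = <i|_E U |0>_E.
Number of Kraus operators = dim(H_env) = d_env
= 30

30


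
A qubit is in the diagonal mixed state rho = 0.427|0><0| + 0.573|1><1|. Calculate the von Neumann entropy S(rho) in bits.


S = -p*log2(p) - (1-p)*log2(1-p)
p = 0.4270, 1-p = 0.5730
= -0.4270 * log2(0.4270) - 0.5730 * log2(0.5730)
= -(-0.5242) - (-0.4603)
= 0.9846

0.9846


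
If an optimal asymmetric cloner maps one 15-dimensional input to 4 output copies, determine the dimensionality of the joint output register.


Output space = H^(tensor 4) where dim(H) = 15
dim = 15^4
= 225 (after 2 factors)
= 3375 (after 3 factors)
= 50625 (after 4 factors)
= 50625

50625


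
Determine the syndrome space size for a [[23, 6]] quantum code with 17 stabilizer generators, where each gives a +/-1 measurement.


Each stabilizer generator gives a binary (+1 or -1) measurement outcome.
With 17 independent generators:
Total syndromes = 2^17
= 131072

131072


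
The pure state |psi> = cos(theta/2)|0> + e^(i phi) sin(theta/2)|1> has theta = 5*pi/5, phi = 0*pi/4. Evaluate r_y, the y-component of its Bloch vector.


theta = 3.1416, phi = 0.0000
r_y = sin(theta)*sin(phi) = 0.0000 * 0.0000
r_y = 0.0000

0.0000


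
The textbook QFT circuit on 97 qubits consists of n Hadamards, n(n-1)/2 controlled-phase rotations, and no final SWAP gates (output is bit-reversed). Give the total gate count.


Hadamard gates: 97
Controlled rotations: n*(n-1)/2 = 97*96/2 = 4656
SWAP gates: 0 (omitted)
Total = 97 + 4656
= 4753

4753


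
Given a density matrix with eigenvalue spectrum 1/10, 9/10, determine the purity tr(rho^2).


tr(rho^2) = sum of eigenvalues squared
= (1/10)^2 + (9/10)^2
= (1 + 81) / 100
= 82/100
= 0.8200

0.8200


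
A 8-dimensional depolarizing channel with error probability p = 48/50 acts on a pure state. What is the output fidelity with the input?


F = (1-p) + p/d
= (1 - 0.9600) + 0.9600/8
= 0.0400 + 0.1200
= 0.1600

0.1600


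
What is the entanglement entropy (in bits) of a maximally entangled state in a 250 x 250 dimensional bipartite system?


For a maximally entangled state in d x d:
S = log2(d) = log2(250)
= 7.9658

7.9658


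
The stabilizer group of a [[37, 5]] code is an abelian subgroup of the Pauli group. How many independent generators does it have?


For an [[n,k]] stabilizer code:
Number of stabilizer generators = n - k
= 37 - 5
= 32

32


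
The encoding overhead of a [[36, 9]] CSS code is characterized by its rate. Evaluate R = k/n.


Code rate R = k/n
= 9/36
= 0.2500

0.2500


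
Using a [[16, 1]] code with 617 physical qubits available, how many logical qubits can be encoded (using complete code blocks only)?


Each code block uses 16 physical qubits for 1 logical qubit(s).
Number of complete blocks = floor(617 / 16) = 38
Logical qubits = 38 * 1
= 38

38


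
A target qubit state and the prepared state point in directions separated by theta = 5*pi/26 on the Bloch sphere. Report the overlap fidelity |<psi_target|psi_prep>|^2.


For states separated by angle theta on Bloch sphere:
F = cos^2(theta/2)
theta = 5*pi/26 = 0.6042
theta/2 = 0.3021
cos(theta/2) = 0.9547
F = 0.9115

0.9115


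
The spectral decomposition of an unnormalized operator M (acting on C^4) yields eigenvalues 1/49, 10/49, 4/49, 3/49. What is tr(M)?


tr(M) = sum of eigenvalues
= 1/49 + 10/49 + 4/49 + 3/49
= 18/49
= 0.3673

0.3673


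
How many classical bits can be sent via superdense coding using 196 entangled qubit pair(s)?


Superdense coding allows 2 classical bits per shared entangled pair.
196 pair(s) -> 2 * 196 = 392 classical bits

392


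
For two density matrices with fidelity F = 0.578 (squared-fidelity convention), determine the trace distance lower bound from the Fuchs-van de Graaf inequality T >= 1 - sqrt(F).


Fuchs-van de Graaf (squared-fidelity convention): 1 - sqrt(F) <= T <= sqrt(1 - F).
Lower bound: T >= 1 - sqrt(F)
sqrt(F) = sqrt(0.578) = 0.7603
T >= 1 - 0.7603
T >= 0.2397

0.2397


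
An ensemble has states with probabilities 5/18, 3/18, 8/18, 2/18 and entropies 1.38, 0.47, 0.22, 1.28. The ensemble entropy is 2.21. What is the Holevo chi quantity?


chi = S(rho) - sum_i p_i * S(rho_i)
Weighted entropy = 5/18 * 1.38 + 3/18 * 0.47 + 8/18 * 0.22 + 2/18 * 1.28
= 0.7017
chi = 2.21 - 0.7017
= 1.5083

1.5083


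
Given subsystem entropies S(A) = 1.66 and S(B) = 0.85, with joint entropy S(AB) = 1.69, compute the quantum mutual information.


I(A:B) = S(A) + S(B) - S(AB)
= 1.66 + 0.85 - 1.69
= 0.8200

0.8200


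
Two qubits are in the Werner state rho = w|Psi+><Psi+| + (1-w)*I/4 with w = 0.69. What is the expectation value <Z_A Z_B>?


|Psi+> = (|01> + |10>)/sqrt(2)
For the pure Bell state, <Z_A Z_B> = -1 (Bell-state Pauli correlator).
The maximally-mixed part I/4 has tr(I/4 * P tensor P) = 0 for any traceless Pauli P.
So <Z_A Z_B>_rho = w * (-1) + (1 - w) * 0
= 0.69 * (-1)
= -0.6900

-0.6900


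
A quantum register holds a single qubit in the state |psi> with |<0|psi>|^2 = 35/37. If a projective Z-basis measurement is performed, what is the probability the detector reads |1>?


|alpha|^2 = 35/37 = 0.9459
|beta|^2 = 1 - 35/37 = 2/37 = 0.0541
P(|1>) = |beta|^2 = 0.0541

0.0541


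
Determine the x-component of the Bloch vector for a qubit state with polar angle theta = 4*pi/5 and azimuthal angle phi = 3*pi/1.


theta = 2.5133, phi = 9.4248
r_x = sin(theta)*cos(phi) = 0.5878 * -1.0000
r_x = -0.5878

-0.5878


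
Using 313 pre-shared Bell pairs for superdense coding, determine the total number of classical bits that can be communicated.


Superdense coding allows 2 classical bits per shared entangled pair.
313 pair(s) -> 2 * 313 = 626 classical bits

626


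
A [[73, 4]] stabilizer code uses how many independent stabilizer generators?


For an [[n,k]] stabilizer code:
Number of stabilizer generators = n - k
= 73 - 4
= 69

69


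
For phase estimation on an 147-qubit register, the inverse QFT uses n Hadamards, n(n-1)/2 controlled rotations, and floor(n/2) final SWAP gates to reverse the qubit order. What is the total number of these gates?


Hadamard gates: 147
Controlled rotations: n*(n-1)/2 = 147*146/2 = 10731
SWAP gates: floor(n/2) = floor(147/2) = 73
Total = 147 + 10731 + 73
= 10951

10951


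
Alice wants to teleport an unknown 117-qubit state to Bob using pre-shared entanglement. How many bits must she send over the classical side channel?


Quantum teleportation requires 2 classical bits per qubit teleported.
117 qubit(s) -> 2 * 117 = 234 classical bits

234


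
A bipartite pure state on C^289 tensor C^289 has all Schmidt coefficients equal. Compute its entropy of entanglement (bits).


For a maximally entangled state in d x d:
S = log2(d) = log2(289)
= 8.1749

8.1749


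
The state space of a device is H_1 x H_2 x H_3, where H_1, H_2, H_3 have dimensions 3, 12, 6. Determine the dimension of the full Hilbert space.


dim(H_1 x H_2 x H_3) = 3 * 12 * 6
= 36 * 6
= 216

216


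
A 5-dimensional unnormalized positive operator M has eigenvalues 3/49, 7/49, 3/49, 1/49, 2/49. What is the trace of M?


tr(M) = sum of eigenvalues
= 3/49 + 7/49 + 3/49 + 1/49 + 2/49
= 16/49
= 0.3265

0.3265


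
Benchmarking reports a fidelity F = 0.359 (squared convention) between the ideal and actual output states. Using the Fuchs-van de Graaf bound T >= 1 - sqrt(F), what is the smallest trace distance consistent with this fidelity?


Fuchs-van de Graaf (squared-fidelity convention): 1 - sqrt(F) <= T <= sqrt(1 - F).
Lower bound: T >= 1 - sqrt(F)
sqrt(F) = sqrt(0.359) = 0.5992
T >= 1 - 0.5992
T >= 0.4008

0.4008


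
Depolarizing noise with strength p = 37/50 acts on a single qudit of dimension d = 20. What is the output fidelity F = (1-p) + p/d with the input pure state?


F = (1-p) + p/d
= (1 - 0.7400) + 0.7400/20
= 0.2600 + 0.0370
= 0.2970

0.2970


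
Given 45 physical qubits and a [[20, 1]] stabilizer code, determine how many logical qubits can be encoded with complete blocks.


Each code block uses 20 physical qubits for 1 logical qubit(s).
Number of complete blocks = floor(45 / 20) = 2
Logical qubits = 2 * 1
= 2

2


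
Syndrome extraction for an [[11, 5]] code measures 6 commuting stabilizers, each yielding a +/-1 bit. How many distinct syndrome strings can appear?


Each stabilizer generator gives a binary (+1 or -1) measurement outcome.
With 6 independent generators:
Total syndromes = 2^6
= 64

64


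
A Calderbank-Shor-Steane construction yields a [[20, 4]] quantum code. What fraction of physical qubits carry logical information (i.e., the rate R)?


Code rate R = k/n
= 4/20
= 0.2000

0.2000


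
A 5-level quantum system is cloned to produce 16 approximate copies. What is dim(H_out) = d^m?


Output space = H^(tensor 16) where dim(H) = 5
dim = 5^16
= 25 (after 2 factors)
= 125 (after 3 factors)
= 625 (after 4 factors)
= 3125 (after 5 factors)
= 15625 (after 6 factors)
= 78125 (after 7 factors)
= 390625 (after 8 factors)
= 1953125 (after 9 factors)
= 9765625 (after 10 factors)
= 48828125 (after 11 factors)
= 244140625 (after 12 factors)
= 1220703125 (after 13 factors)
= 6103515625 (after 14 factors)
= 30517578125 (after 15 factors)
= 152587890625 (after 16 factors)
= 152587890625

152587890625


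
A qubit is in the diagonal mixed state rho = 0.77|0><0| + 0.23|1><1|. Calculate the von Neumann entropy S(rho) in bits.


S = -p*log2(p) - (1-p)*log2(1-p)
p = 0.7700, 1-p = 0.2300
= -0.7700 * log2(0.7700) - 0.2300 * log2(0.2300)
= -(-0.2903) - (-0.4877)
= 0.7780

0.7780


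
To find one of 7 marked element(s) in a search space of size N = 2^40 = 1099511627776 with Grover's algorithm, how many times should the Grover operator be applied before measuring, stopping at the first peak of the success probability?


After j Grover iterations the success probability is P(j) = sin^2((2j+1)*theta), where sin(theta) = sqrt(k/N).
N = 2^40 = 1099511627776, k = 7
sin(theta) = sqrt(k/N) = 2.523185073e-06
theta = arcsin(sqrt(k/N)) = 2.523185073e-06 rad
P(j) reaches its first maximum when (2j+1)*theta is as close as possible to pi/2, i.e. j = round(pi/(4*theta) - 1/2).
pi/(4*theta) - 1/2 = 311272.0150
(For comparison, the common estimate pi/4 * sqrt(N/k) = 311272.5150; the exact maximiser is used here.)
Optimal iterations = 311272

311272


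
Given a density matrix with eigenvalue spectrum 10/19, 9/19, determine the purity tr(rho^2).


tr(rho^2) = sum of eigenvalues squared
= (10/19)^2 + (9/19)^2
= (100 + 81) / 361
= 181/361
= 0.5014

0.5014


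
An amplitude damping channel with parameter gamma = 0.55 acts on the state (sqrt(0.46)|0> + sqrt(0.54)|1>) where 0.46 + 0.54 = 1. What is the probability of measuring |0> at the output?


For amplitude damping with parameter gamma on state sqrt(a)|0> + sqrt(b)|1>:
alpha^2 = 0.46, beta^2 = 0.54
P(|0>) = alpha^2 + gamma * beta^2
= 0.46 + 0.55 * 0.54
= 0.46 + 0.2970
= 0.7570

0.7570


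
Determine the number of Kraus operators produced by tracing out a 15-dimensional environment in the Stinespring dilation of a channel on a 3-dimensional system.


Tracing out the environment in an orthonormal basis {|i>_E} gives Kraus operators K_i = <i|_E U |0>_E.
Number of Kraus operators = dim(H_env) = d_env
= 15

15


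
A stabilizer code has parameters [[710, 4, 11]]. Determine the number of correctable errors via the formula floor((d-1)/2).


Code parameters: [[710, 4, 11]], distance d = 11.
Number of correctable errors = floor((d-1)/2)
= floor((11 - 1)/2)
= floor(10/2)
= 5

5


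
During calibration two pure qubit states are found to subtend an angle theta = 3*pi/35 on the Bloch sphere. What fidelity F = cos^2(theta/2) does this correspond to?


For states separated by angle theta on Bloch sphere:
F = cos^2(theta/2)
theta = 3*pi/35 = 0.2693
theta/2 = 0.1346
cos(theta/2) = 0.9909
F = 0.9820

0.9820


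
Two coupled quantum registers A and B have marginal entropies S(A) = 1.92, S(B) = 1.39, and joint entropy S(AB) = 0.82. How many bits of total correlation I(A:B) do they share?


I(A:B) = S(A) + S(B) - S(AB)
= 1.92 + 1.39 - 0.82
= 2.4900

2.4900
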